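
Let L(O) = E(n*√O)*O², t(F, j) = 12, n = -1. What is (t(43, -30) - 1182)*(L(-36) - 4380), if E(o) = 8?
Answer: -7005960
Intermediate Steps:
L(O) = 8*O²
(t(43, -30) - 1182)*(L(-36) - 4380) = (12 - 1182)*(8*(-36)² - 4380) = -1170*(8*1296 - 4380) = -1170*(10368 - 4380) = -1170*5988 = -7005960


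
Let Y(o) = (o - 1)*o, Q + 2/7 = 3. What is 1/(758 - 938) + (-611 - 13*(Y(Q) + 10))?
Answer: -7069189/8820 ≈ -801.50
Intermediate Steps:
Q = 19/7 (Q = -2/7 + 3 = 19/7 ≈ 2.7143)
Y(o) = o*(-1 + o) (Y(o) = (-1 + o)*o = o*(-1 + o))
1/(758 - 938) + (-611 - 13*(Y(Q) + 10)) = 1/(758 - 938) + (-611 - 13*(19*(-1 + 19/7)/7 + 10)) = 1/(-180) + (-611 - 13*((19/7)*(12/7) + 10)) = -1/180 + (-611 - 13*(228/49 + 10)) = -1/180 + (-611 - 13*718/49) = -1/180 + (-611 - 9334/49) = -1/180 - 39273/49 = -7069189/8820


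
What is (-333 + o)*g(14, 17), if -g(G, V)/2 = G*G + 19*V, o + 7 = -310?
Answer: 674700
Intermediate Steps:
o = -317 (o = -7 - 310 = -317)
g(G, V) = -38*V - 2*G**2 (g(G, V) = -2*(G*G + 19*V) = -2*(G**2 + 19*V) = -38*V - 2*G**2)
(-333 + o)*g(14, 17) = (-333 - 317)*(-38*17 - 2*14**2) = -650*(-646 - 2*196) = -650*(-646 - 392) = -650*(-1038) = 674700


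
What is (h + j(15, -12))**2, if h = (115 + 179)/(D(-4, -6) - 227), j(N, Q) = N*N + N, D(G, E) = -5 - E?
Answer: 727542729/12769 ≈ 56977.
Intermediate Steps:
j(N, Q) = N + N**2 (j(N, Q) = N**2 + N = N + N**2)
h = -147/113 (h = (115 + 179)/((-5 - 1*(-6)) - 227) = 294/((-5 + 6) - 227) = 294/(1 - 227) = 294/(-226) = 294*(-1/226) = -147/113 ≈ -1.3009)
(h + j(15, -12))**2 = (-147/113 + 15*(1 + 15))**2 = (-147/113 + 15*16)**2 = (-147/113 + 240)**2 = (26973/113)**2 = 727542729/12769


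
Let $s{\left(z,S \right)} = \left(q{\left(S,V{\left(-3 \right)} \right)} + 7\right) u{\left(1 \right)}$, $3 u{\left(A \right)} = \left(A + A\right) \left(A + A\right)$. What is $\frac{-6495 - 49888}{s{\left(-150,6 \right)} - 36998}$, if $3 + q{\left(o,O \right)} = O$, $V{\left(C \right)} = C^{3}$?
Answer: $\frac{169149}{111086} \approx 1.5227$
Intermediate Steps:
$q{\left(o,O \right)} = -3 + O$
$u{\left(A \right)} = \frac{4 A^{2}}{3}$ ($u{\left(A \right)} = \frac{\left(A + A\right) \left(A + A\right)}{3} = \frac{2 A 2 A}{3} = \frac{4 A^{2}}{3}$)
$s{\left(z,S \right)} = - \frac{92}{3}$ ($s{\left(z,S \right)} = \left(\left(-3 + \left(-3\right)^{3}\right) + 7\right) \frac{4 \cdot 1^{2}}{3} = \left(\left(-3 - 27\right) + 7\right) \frac{4}{3} \cdot 1 = \left(-30 + 7\right) \frac{4}{3} = \left(-23\right) \frac{4}{3} = - \frac{92}{3}$)
$\frac{-6495 - 49888}{s{\left(-150,6 \right)} - 36998} = \frac{-6495 - 49888}{- \frac{92}{3} - 36998} = - \frac{56383}{- \frac{111086}{3}} = \left(-56383\right) \left(- \frac{3}{111086}\right) = \frac{169149}{111086}$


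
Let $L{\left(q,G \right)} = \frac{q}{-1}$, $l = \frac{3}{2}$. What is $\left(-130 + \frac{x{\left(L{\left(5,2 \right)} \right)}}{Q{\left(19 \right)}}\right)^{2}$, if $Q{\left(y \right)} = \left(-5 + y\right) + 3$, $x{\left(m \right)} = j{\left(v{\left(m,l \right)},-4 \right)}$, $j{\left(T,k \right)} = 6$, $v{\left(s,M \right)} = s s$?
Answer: $\frac{4857616}{289} \approx 16808.0$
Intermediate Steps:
$l = \frac{3}{2}$ ($l = 3 \cdot \frac{1}{2} = \frac{3}{2} \approx 1.5$)
$v{\left(s,M \right)} = s^{2}$
$L{\left(q,G \right)} = - q$ ($L{\left(q,G \right)} = q \left(-1\right) = - q$)
$x{\left(m \right)} = 6$
$Q{\left(y \right)} = -2 + y$
$\left(-130 + \frac{x{\left(L{\left(5,2 \right)} \right)}}{Q{\left(19 \right)}}\right)^{2} = \left(-130 + \frac{6}{-2 + 19}\right)^{2} = \left(-130 + \frac{6}{17}\right)^{2} = \left(- \frac{2204}{17}\right)^{2} = \frac{4857616}{289}$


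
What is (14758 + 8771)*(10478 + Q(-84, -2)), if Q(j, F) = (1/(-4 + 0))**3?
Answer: 15778335639/64 ≈ 2.4654e+8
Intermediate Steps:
Q(j, F) = -1/64 (Q(j, F) = (1/(-4))**3 = (-1/4)**3 = -1/64)
(14758 + 8771)*(10478 + Q(-84, -2)) = (14758 + 8771)*(10478 - 1/64) = 23529*(670591/64) = 15778335639/64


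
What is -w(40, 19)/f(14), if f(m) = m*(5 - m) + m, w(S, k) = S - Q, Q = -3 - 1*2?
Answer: 45/112 ≈ 0.40179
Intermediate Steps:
Q = -5 (Q = -3 - 2 = -5)
w(S, k) = 5 + S (w(S, k) = S - 1*(-5) = S + 5 = 5 + S)
f(m) = m + m*(5 - m)
-w(40, 19)/f(14) = -(5 + 40)/(14*(6 - 1*14)) = -45/(14*(6 - 14)) = -45/(14*(-8)) = -45/(-112) = -45*(-1)/112 = -1*(-45/112) = 45/112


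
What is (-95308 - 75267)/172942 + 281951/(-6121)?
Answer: -49805259417/1058577982 ≈ -47.049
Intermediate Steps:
(-95308 - 75267)/172942 + 281951/(-6121) = -170575*1/172942 + 281951*(-1/6121) = -170575/172942 - 281951/6121 = -49805259417/1058577982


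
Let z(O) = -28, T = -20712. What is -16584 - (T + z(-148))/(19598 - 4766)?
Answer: -61488287/3708 ≈ -16583.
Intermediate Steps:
-16584 - (T + z(-148))/(19598 - 4766) = -16584 - (-20712 - 28)/(19598 - 4766) = -16584 - (-20740)/14832 = -16584 - 1*(-5185/3708) = -16584 + 5185/3708 = -61488287/3708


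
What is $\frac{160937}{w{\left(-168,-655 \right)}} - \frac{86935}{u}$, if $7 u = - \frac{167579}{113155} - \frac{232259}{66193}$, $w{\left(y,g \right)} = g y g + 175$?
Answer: $\frac{46932240915230282937153}{384822380740769900} \approx 1.2196 \cdot 10^{5}$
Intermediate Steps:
$w{\left(y,g \right)} = 175 + y g^{2}$ ($w{\left(y,g \right)} = y g^{2} + 175 = 175 + y g^{2}$)
$u = - \frac{37373823892}{52430482405}$ ($u = \frac{- \frac{167579}{113155} - \frac{232259}{66193}}{7} = \frac{1}{7} \left(- \frac{37373823892}{7490068915}\right) = - \frac{37373823892}{52430482405} \approx -0.71283$)
$\frac{160937}{w{\left(-168,-655 \right)}} - \frac{86935}{u} = \frac{160937}{175 - 168 \left(-655\right)^{2}} - \frac{86935}{- \frac{37373823892}{52430482405}} = \frac{160937}{175 - 72076200} - - \frac{4558043987878675}{37373823892} = \frac{160937}{175 - 72076200} + \frac{4558043987878675}{37373823892} = \frac{160937}{-72076025} + \frac{4558043987878675}{37373823892} = 160937 \left(- \frac{1}{72076025}\right) + \frac{4558043987878675}{37373823892} = - \frac{22991}{10296575} + \frac{4558043987878675}{37373823892} = \frac{46932240915230282937153}{384822380740769900}$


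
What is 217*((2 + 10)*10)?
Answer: 26040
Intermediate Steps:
217*((2 + 10)*10) = 217*(12*10) = 217*120 = 26040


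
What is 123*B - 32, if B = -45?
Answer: -5567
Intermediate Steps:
123*B - 32 = 123*(-45) - 32 = -5535 - 32 = -5567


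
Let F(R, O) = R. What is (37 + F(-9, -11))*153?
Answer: 4284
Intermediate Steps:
(37 + F(-9, -11))*153 = (37 - 9)*153 = 28*153 = 4284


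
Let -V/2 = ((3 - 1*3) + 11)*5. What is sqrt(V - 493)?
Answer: 3*I*sqrt(67) ≈ 24.556*I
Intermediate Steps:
V = -110 (V = -2*((3 - 1*3) + 11)*5 = -2*((3 - 3) + 11)*5 = -2*(0 + 11)*5 = -22*5 = -2*55 = -110)
sqrt(V - 493) = sqrt(-110 - 493) = sqrt(-603) = 3*I*sqrt(67)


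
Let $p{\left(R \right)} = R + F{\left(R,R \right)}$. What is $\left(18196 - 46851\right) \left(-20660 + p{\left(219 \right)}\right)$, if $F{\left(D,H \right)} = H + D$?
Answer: $573185965$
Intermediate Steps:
$F{\left(D,H \right)} = D + H$
$p{\left(R \right)} = 3 R$ ($p{\left(R \right)} = R + \left(R + R\right) = R + 2 R = 3 R$)
$\left(18196 - 46851\right) \left(-20660 + p{\left(219 \right)}\right) = \left(18196 - 46851\right) \left(-20660 + 3 \cdot 219\right) = - 28655 \left(-20660 + 657\right) = \left(-28655\right) \left(-20003\right) = 573185965$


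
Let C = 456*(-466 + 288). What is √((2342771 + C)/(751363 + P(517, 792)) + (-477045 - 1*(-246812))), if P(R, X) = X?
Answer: 112*I*√10383423055190/752155 ≈ 479.82*I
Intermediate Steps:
C = -81168 (C = 456*(-178) = -81168)
√((2342771 + C)/(751363 + P(517, 792)) + (-477045 - 1*(-246812))) = √((2342771 - 81168)/(751363 + 792) + (-477045 - 1*(-246812))) = √(2261603/752155 + (-477045 + 246812)) = √(2261603*(1/752155) - 230233) = √(2261603/752155 - 230233) = √(-173168640512/752155) = 112*I*√10383423055190/752155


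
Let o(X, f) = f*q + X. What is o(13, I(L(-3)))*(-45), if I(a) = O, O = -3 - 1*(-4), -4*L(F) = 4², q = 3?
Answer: -720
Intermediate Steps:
L(F) = -4 (L(F) = -¼*4² = -¼*16 = -4)
O = 1 (O = -3 + 4 = 1)
I(a) = 1
o(X, f) = X + 3*f (o(X, f) = f*3 + X = 3*f + X = X + 3*f)
o(13, I(L(-3)))*(-45) = (13 + 3*1)*(-45) = (13 + 3)*(-45) = 16*(-45) = -720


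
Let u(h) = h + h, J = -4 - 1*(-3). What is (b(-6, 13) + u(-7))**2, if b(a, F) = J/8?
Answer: 12769/64 ≈ 199.52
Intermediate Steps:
J = -1 (J = -4 + 3 = -1)
u(h) = 2*h
b(a, F) = -1/8
(b(-6, 13) + u(-7))**2 = (-1/8 + 2*(-7))**2 = (-1/8 - 14)**2 = (-113/8)**2 = 12769/64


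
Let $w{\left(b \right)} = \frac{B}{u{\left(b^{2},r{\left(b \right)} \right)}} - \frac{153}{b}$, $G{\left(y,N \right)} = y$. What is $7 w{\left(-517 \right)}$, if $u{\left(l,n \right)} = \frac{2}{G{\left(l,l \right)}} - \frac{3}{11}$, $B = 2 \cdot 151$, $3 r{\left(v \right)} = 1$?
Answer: $- \frac{292052234537}{37686715} \approx -7749.5$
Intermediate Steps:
$r{\left(v \right)} = \frac{1}{3}$ ($r{\left(v \right)} = \frac{1}{3} \cdot 1 = \frac{1}{3}$)
$B = 302$
$u{\left(l,n \right)} = - \frac{3}{11} + \frac{2}{l}$ ($u{\left(l,n \right)} = \frac{2}{l} - \frac{3}{11} = - \frac{3}{11} + \frac{2}{l}$)
$w{\left(b \right)} = - \frac{153}{b} + \frac{302}{- \frac{3}{11} + \frac{2}{b^{2}}}$ ($w{\left(b \right)} = \frac{302}{- \frac{3}{11} + \frac{2}{b^{2}}} - \frac{153}{b} = - \frac{153}{b} + \frac{302}{- \frac{3}{11} + \frac{2}{b^{2}}}$)
$7 w{\left(-517 \right)} = 7 \frac{3366 - 3322 \left(-517\right)^{3} - 459 \left(-517\right)^{2}}{\left(-517\right) \left(-22 + 3 \left(-517\right)^{2}\right)} = 7 \left(- \frac{3366 - -459061907986 - 122685651}{517 \left(-22 + 3 \cdot 267289\right)}\right) = 7 \left(- \frac{3366 + 459061907986 - 122685651}{517 \left(-22 + 801867\right)}\right) = 7 \left(\left(- \frac{1}{517}\right) \frac{1}{801845} \cdot 458939225701\right) = 7 \left(- \frac{41721747791}{37686715}\right) = - \frac{292052234537}{37686715}$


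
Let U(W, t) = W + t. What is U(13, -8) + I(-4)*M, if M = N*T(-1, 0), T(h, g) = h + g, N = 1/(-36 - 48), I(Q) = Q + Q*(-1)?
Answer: 5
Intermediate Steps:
I(Q) = 0 (I(Q) = Q - Q = 0)
N = -1/84 (N = 1/(-84) = -1/84 ≈ -0.011905)
T(h, g) = g + h
M = 1/84 (M = -(0 - 1)/84 = -1/84*(-1) = 1/84 ≈ 0.011905)
U(13, -8) + I(-4)*M = (13 - 8) + 0*(1/84) = 5 + 0 = 5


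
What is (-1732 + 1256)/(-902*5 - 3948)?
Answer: 238/4229 ≈ 0.056278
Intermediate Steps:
(-1732 + 1256)/(-902*5 - 3948) = -476/(-4510 - 3948) = -476/(-8458) = -476*(-1/8458) = 238/4229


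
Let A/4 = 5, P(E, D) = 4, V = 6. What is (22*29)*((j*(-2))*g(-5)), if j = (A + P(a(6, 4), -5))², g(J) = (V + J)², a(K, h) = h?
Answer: -734976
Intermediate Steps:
A = 20 (A = 4*5 = 20)
g(J) = (6 + J)²
j = 576 (j = (20 + 4)² = 24² = 576)
(22*29)*((j*(-2))*g(-5)) = (22*29)*((576*(-2))*(6 - 5)²) = 638*(-1152*1²) = 638*(-1152*1) = 638*(-1152) = -734976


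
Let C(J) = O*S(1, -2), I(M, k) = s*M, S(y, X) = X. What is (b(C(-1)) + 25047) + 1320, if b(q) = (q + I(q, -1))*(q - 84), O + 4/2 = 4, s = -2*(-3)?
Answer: 28831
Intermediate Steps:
s = 6
O = 2 (O = -2 + 4 = 2)
I(M, k) = 6*M
C(J) = -4 (C(J) = 2*(-2) = -4)
b(q) = 7*q*(-84 + q) (b(q) = (q + 6*q)*(q - 84) = (7*q)*(-84 + q) = 7*q*(-84 + q))
(b(C(-1)) + 25047) + 1320 = (7*(-4)*(-84 - 4) + 25047) + 1320 = (7*(-4)*(-88) + 25047) + 1320 = (2464 + 25047) + 1320 = 27511 + 1320 = 28831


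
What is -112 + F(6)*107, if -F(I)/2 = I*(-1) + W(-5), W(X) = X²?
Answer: -4178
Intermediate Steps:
F(I) = -50 + 2*I (F(I) = -2*(I*(-1) + (-5)²) = -2*(-I + 25) = -2*(25 - I) = -50 + 2*I)
-112 + F(6)*107 = -112 + (-50 + 2*6)*107 = -112 + (-50 + 12)*107 = -112 - 38*107 = -112 - 4066 = -4178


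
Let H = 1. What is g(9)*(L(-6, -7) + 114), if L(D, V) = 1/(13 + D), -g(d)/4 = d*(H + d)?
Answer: -287640/7 ≈ -41091.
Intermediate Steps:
g(d) = -4*d*(1 + d)
g(9)*(L(-6, -7) + 114) = (-4*9*(1 + 9))*(1/(13 - 6) + 114) = (-4*9*10)*(1/7 + 114) = -360*(⅐ + 114) = -360*799/7 = -287640/7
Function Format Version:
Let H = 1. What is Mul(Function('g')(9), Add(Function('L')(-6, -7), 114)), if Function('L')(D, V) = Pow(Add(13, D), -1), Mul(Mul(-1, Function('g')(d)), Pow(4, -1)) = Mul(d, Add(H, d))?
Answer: Rational(-287640, 7) ≈ -41091.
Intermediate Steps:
Function('g')(d) = Mul(-4, d, Add(1, d)) (Function('g')(d) = Mul(-4, Mul(d, Add(1, d))) = Mul(-4, d, Add(1, d)))
Mul(Function('g')(9), Add(Function('L')(-6, -7), 114)) = Mul(Mul(-4, 9, Add(1, 9)), Add(Pow(Add(13, -6), -1), 114)) = Mul(Mul(-4, 9, 10), Add(Pow(7, -1), 114)) = Mul(-360, Add(Rational(1, 7), 114)) = Mul(-360, Rational(799, 7)) = Rational(-287640, 7)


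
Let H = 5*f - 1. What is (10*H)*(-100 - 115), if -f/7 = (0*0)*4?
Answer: 2150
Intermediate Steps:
f = 0 (f = -7*0*0*4 = -0*4 = -7*0 = 0)
H = -1 (H = 5*0 - 1 = 0 - 1 = -1)
(10*H)*(-100 - 115) = (10*(-1))*(-100 - 115) = -10*(-215) = 2150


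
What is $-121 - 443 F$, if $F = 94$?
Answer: $-41763$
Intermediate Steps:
$-121 - 443 F = -121 - 41642 = -41763$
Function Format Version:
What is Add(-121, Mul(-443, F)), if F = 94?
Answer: -41763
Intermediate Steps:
Add(-121, Mul(-443, F)) = Add(-121, Mul(-443, 94)) = Add(-121, -41642) = -41763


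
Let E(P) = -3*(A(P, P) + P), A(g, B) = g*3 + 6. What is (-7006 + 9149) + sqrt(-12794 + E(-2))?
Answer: 2143 + 2*I*sqrt(3197) ≈ 2143.0 + 113.08*I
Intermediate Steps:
A(g, B) = 6 + 3*g (A(g, B) = 3*g + 6 = 6 + 3*g)
E(P) = -18 - 12*P (E(P) = -3*((6 + 3*P) + P) = -3*(6 + 4*P) = -18 - 12*P)
(-7006 + 9149) + sqrt(-12794 + E(-2)) = (-7006 + 9149) + sqrt(-12794 + (-18 - 12*(-2))) = 2143 + sqrt(-12794 + (-18 + 24)) = 2143 + sqrt(-12794 + 6) = 2143 + sqrt(-12788) = 2143 + 2*I*sqrt(3197)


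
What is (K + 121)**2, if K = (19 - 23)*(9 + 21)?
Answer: 1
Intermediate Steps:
K = -120 (K = -4*30 = -120)
(K + 121)**2 = (-120 + 121)**2 = 1**2 = 1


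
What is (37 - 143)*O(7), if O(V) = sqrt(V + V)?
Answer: -106*sqrt(14) ≈ -396.62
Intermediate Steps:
O(V) = sqrt(2)*sqrt(V) (O(V) = sqrt(2*V) = sqrt(2)*sqrt(V))
(37 - 143)*O(7) = (37 - 143)*(sqrt(2)*sqrt(7)) = -106*sqrt(14)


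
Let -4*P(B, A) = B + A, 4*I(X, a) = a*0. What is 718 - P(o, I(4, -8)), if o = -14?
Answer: 1429/2 ≈ 714.50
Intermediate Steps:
I(X, a) = 0 (I(X, a) = (a*0)/4 = (¼)*0 = 0)
P(B, A) = -A/4 - B/4 (P(B, A) = -(B + A)/4 = -(A + B)/4 = -A/4 - B/4)
718 - P(o, I(4, -8)) = 718 - (-¼*0 - ¼*(-14)) = 718 - (0 + 7/2) = 718 - 1*7/2 = 718 - 7/2 = 1429/2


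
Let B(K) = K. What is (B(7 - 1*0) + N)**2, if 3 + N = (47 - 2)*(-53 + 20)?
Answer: 2193361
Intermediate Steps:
N = -1488 (N = -3 + (47 - 2)*(-53 + 20) = -3 + 45*(-33) = -3 - 1485 = -1488)
(B(7 - 1*0) + N)**2 = ((7 - 1*0) - 1488)**2 = ((7 + 0) - 1488)**2 = (7 - 1488)**2 = (-1481)**2 = 2193361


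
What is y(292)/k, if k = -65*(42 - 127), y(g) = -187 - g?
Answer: -479/5525 ≈ -0.086697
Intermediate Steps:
k = 5525 (k = -65*(-85) = 5525)
y(292)/k = (-187 - 1*292)/5525 = (-187 - 292)*(1/5525) = -479*1/5525 = -479/5525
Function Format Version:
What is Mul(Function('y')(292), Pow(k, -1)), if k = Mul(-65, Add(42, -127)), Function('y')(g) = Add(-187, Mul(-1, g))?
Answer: Rational(-479, 5525) ≈ -0.086697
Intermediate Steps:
k = 5525 (k = Mul(-65, -85) = 5525)
Mul(Function('y')(292), Pow(k, -1)) = Mul(Add(-187, Mul(-1, 292)), Pow(5525, -1)) = Mul(Add(-187, -292), Rational(1, 5525)) = Mul(-479, Rational(1, 5525)) = Rational(-479, 5525)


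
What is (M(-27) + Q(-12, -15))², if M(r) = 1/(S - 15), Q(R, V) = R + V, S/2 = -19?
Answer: 2050624/2809 ≈ 730.02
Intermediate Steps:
S = -38 (S = 2*(-19) = -38)
M(r) = -1/53 (M(r) = 1/(-38 - 15) = 1/(-53) = -1/53)
(M(-27) + Q(-12, -15))² = (-1/53 + (-12 - 15))² = (-1/53 - 27)² = (-1432/53)² = 2050624/2809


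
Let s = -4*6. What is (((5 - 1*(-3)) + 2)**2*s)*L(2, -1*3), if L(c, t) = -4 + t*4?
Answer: 38400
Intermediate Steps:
L(c, t) = -4 + 4*t
s = -24
(((5 - 1*(-3)) + 2)**2*s)*L(2, -1*3) = (((5 - 1*(-3)) + 2)**2*(-24))*(-4 + 4*(-1*3)) = (((5 + 3) + 2)**2*(-24))*(-4 + 4*(-3)) = ((8 + 2)**2*(-24))*(-4 - 12) = (10**2*(-24))*(-16) = (100*(-24))*(-16) = -2400*(-16) = 38400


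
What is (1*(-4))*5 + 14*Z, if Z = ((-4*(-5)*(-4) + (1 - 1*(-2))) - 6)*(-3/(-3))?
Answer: -1182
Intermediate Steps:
Z = -83 (Z = ((20*(-4) + (1 + 2)) - 6)*(-3*(-1/3)) = ((-80 + 3) - 6)*1 = (-77 - 6)*1 = -83*1 = -83)
(1*(-4))*5 + 14*Z = (1*(-4))*5 + 14*(-83) = -4*5 - 1162 = -20 - 1162 = -1182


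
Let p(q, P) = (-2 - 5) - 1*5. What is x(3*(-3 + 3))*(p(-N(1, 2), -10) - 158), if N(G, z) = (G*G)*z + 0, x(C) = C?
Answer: 0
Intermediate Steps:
N(G, z) = z*G**2 (N(G, z) = G**2*z + 0 = z*G**2 + 0 = z*G**2)
p(q, P) = -12 (p(q, P) = -7 - 5 = -12)
x(3*(-3 + 3))*(p(-N(1, 2), -10) - 158) = (3*(-3 + 3))*(-12 - 158) = (3*0)*(-170) = 0*(-170) = 0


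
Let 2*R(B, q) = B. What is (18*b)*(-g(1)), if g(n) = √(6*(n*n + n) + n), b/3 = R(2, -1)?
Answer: -54*√13 ≈ -194.70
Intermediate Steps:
R(B, q) = B/2
b = 3 (b = 3*((½)*2) = 3*1 = 3)
g(n) = √(6*n² + 7*n) (g(n) = √(6*(n² + n) + n) = √(6*(n + n²) + n) = √((6*n + 6*n²) + n) = √(6*n² + 7*n))
(18*b)*(-g(1)) = (18*3)*(-√(1*(7 + 6*1))) = 54*(-√(1*(7 + 6))) = 54*(-√(1*13)) = 54*(-√13) = -54*√13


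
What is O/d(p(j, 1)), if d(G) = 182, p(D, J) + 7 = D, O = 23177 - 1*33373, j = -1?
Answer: -5098/91 ≈ -56.022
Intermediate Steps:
O = -10196 (O = 23177 - 33373 = -10196)
p(D, J) = -7 + D
O/d(p(j, 1)) = -10196/182 = -10196*1/182 = -5098/91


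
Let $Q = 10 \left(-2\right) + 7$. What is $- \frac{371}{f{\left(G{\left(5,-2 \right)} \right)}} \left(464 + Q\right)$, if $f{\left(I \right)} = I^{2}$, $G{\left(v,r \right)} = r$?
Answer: $- \frac{167321}{4} \approx -41830.0$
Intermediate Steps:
$Q = -13$ ($Q = -20 + 7 = -13$)
$- \frac{371}{f{\left(G{\left(5,-2 \right)} \right)}} \left(464 + Q\right) = - \frac{371}{\left(-2\right)^{2}} \left(464 - 13\right) = - \frac{371}{4} \cdot 451 = \left(-371\right) \frac{1}{4} \cdot 451 = \left(- \frac{371}{4}\right) 451 = - \frac{167321}{4}$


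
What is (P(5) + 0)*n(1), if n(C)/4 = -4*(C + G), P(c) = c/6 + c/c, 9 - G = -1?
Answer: -968/3 ≈ -322.67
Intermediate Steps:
G = 10 (G = 9 - 1*(-1) = 9 + 1 = 10)
P(c) = 1 + c/6 (P(c) = c*(⅙) + 1 = c/6 + 1 = 1 + c/6)
n(C) = -160 - 16*C (n(C) = 4*(-4*(C + 10)) = 4*(-4*(10 + C)) = 4*(-40 - 4*C) = -160 - 16*C)
(P(5) + 0)*n(1) = ((1 + (⅙)*5) + 0)*(-160 - 16*1) = ((1 + ⅚) + 0)*(-160 - 16) = (11/6 + 0)*(-176) = (11/6)*(-176) = -968/3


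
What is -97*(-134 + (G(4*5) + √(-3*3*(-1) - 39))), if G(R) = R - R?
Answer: 12998 - 97*I*√30 ≈ 12998.0 - 531.29*I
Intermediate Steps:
G(R) = 0
-97*(-134 + (G(4*5) + √(-3*3*(-1) - 39))) = -97*(-134 + (0 + √(-3*3*(-1) - 39))) = -97*(-134 + (0 + √(-9*(-1) - 39))) = -97*(-134 + (0 + √(9 - 39))) = -97*(-134 + (0 + √(-30))) = -97*(-134 + (0 + I*√30)) = -97*(-134 + I*√30) = 12998 - 97*I*√30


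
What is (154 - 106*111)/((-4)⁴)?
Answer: -2903/64 ≈ -45.359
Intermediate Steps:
(154 - 106*111)/((-4)⁴) = (154 - 11766)/256 = -11612*1/256 = -2903/64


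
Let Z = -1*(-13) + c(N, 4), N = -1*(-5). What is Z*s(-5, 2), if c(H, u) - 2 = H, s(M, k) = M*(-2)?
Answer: 200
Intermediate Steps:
N = 5
s(M, k) = -2*M
c(H, u) = 2 + H
Z = 20 (Z = -1*(-13) + (2 + 5) = 13 + 7 = 20)
Z*s(-5, 2) = 20*(-2*(-5)) = 20*10 = 200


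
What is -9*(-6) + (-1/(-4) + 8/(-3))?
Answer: 619/12 ≈ 51.583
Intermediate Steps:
-9*(-6) + (-1/(-4) + 8/(-3)) = 54 + (-1*(-¼) + 8*(-⅓)) = 54 + (¼ - 8/3) = 54 - 29/12 = 619/12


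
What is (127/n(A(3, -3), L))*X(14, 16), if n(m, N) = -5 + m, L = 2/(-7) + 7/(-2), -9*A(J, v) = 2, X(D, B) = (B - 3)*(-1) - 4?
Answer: 19431/47 ≈ 413.43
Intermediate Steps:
X(D, B) = -1 - B (X(D, B) = (-3 + B)*(-1) - 4 = (3 - B) - 4 = -1 - B)
A(J, v) = -2/9 (A(J, v) = -⅑*2 = -2/9)
L = -53/14 (L = 2*(-⅐) + 7*(-½) = -2/7 - 7/2 = -53/14 ≈ -3.7857)
(127/n(A(3, -3), L))*X(14, 16) = (127/(-5 - 2/9))*(-1 - 1*16) = (127/(-47/9))*(-1 - 16) = (127*(-9/47))*(-17) = -1143/47*(-17) = 19431/47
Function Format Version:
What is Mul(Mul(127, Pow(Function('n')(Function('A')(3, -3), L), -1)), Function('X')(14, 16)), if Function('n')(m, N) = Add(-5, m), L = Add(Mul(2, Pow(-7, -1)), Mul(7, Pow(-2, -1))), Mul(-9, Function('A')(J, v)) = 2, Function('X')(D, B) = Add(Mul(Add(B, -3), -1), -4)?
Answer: Rational(19431, 47) ≈ 413.43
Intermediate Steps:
Function('X')(D, B) = Add(-1, Mul(-1, B)) (Function('X')(D, B) = Add(Mul(Add(-3, B), -1), -4) = Add(Add(3, Mul(-1, B)), -4) = Add(-1, Mul(-1, B)))
Function('A')(J, v) = Rational(-2, 9) (Function('A')(J, v) = Mul(Rational(-1, 9), 2) = Rational(-2, 9))
L = Rational(-53, 14) (L = Add(Mul(2, Rational(-1, 7)), Mul(7, Rational(-1, 2))) = Add(Rational(-2, 7), Rational(-7, 2)) = Rational(-53, 14) ≈ -3.7857)
Mul(Mul(127, Pow(Function('n')(Function('A')(3, -3), L), -1)), Function('X')(14, 16)) = Mul(Mul(127, Pow(Add(-5, Rational(-2, 9)), -1)), Add(-1, Mul(-1, 16))) = Mul(Mul(127, Pow(Rational(-47, 9), -1)), Add(-1, -16)) = Mul(Mul(127, Rational(-9, 47)), -17) = Mul(Rational(-1143, 47), -17) = Rational(19431, 47)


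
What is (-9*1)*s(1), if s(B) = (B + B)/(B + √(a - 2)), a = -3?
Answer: 18*I/(√5 - I) ≈ -3.0 + 6.7082*I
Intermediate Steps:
s(B) = 2*B/(B + I*√5) (s(B) = (B + B)/(B + √(-3 - 2)) = (2*B)/(B + √(-5)) = (2*B)/(B + I*√5) = 2*B/(B + I*√5))
(-9*1)*s(1) = (-9*1)*(2*1/(1 + I*√5)) = -18/(1 + I*√5)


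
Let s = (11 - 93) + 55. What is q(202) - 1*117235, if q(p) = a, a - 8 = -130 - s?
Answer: -117330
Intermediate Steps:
s = -27 (s = -82 + 55 = -27)
a = -95 (a = 8 + (-130 - 1*(-27)) = 8 + (-130 + 27) = 8 - 103 = -95)
q(p) = -95
q(202) - 1*117235 = -95 - 1*117235 = -95 - 117235 = -117330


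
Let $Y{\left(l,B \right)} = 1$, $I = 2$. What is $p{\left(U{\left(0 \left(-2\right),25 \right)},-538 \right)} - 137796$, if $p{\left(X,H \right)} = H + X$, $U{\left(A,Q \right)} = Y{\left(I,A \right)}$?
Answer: $-138333$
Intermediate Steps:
$U{\left(A,Q \right)} = 1$
$p{\left(U{\left(0 \left(-2\right),25 \right)},-538 \right)} - 137796 = \left(-538 + 1\right) - 137796 = -537 - 137796 = -138333$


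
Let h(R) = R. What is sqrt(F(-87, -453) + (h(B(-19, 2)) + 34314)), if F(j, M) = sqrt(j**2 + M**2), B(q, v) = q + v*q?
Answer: sqrt(34257 + 3*sqrt(23642)) ≈ 186.33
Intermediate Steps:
B(q, v) = q + q*v
F(j, M) = sqrt(M**2 + j**2)
sqrt(F(-87, -453) + (h(B(-19, 2)) + 34314)) = sqrt(sqrt((-453)**2 + (-87)**2) + (-19*(1 + 2) + 34314)) = sqrt(sqrt(205209 + 7569) + (-19*3 + 34314)) = sqrt(sqrt(212778) + (-57 + 34314)) = sqrt(3*sqrt(23642) + 34257) = sqrt(34257 + 3*sqrt(23642))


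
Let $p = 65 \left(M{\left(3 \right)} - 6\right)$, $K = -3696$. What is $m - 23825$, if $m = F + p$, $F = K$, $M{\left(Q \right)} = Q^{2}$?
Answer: $-27326$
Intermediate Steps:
$p = 195$ ($p = 65 \left(3^{2} - 6\right) = 65 \left(9 - 6\right) = 65 \cdot 3 = 195$)
$F = -3696$
$m = -3501$ ($m = -3696 + 195 = -3501$)
$m - 23825 = -3501 - 23825 = -27326$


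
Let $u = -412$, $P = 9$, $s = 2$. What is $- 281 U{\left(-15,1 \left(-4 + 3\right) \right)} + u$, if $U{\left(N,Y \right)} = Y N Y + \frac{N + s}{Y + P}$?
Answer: $\frac{34077}{8} \approx 4259.6$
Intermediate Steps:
$U{\left(N,Y \right)} = N Y^{2} + \frac{2 + N}{9 + Y}$ ($U{\left(N,Y \right)} = Y N Y + \frac{N + 2}{Y + 9} = N Y Y + \frac{2 + N}{9 + Y} = N Y^{2} + \frac{2 + N}{9 + Y}$)
$- 281 U{\left(-15,1 \left(-4 + 3\right) \right)} + u = - 281 \frac{2 - 15 - 15 \left(1 \left(-4 + 3\right)\right)^{3} + 9 \left(-15\right) \left(1 \left(-4 + 3\right)\right)^{2}}{9 + 1 \left(-4 + 3\right)} - 412 = - 281 \frac{2 - 15 - 15 \left(1 \left(-1\right)\right)^{3} + 9 \left(-15\right) \left(1 \left(-1\right)\right)^{2}}{9 + 1 \left(-1\right)} - 412 = - 281 \frac{2 - 15 - 15 \left(-1\right)^{3} + 9 \left(-15\right) \left(-1\right)^{2}}{9 - 1} - 412 = - 281 \frac{2 - 15 - -15 + 9 \left(-15\right) 1}{8} - 412 = - 281 \frac{2 - 15 + 15 - 135}{8} - 412 = - 281 \cdot \frac{1}{8} \left(-133\right) - 412 = \left(-281\right) \left(- \frac{133}{8}\right) - 412 = \frac{37373}{8} - 412 = \frac{34077}{8}$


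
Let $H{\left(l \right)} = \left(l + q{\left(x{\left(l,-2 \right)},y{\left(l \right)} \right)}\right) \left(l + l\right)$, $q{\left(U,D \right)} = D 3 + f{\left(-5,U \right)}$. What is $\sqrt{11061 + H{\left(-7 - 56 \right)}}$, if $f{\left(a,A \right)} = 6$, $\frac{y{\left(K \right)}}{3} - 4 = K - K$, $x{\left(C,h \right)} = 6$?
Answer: $3 \sqrt{1523} \approx 117.08$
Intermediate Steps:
$y{\left(K \right)} = 12$ ($y{\left(K \right)} = 12 + 3 \left(K - K\right) = 12 + 3 \cdot 0 = 12 + 0 = 12$)
$q{\left(U,D \right)} = 6 + 3 D$ ($q{\left(U,D \right)} = D 3 + 6 = 3 D + 6 = 6 + 3 D$)
$H{\left(l \right)} = 2 l \left(42 + l\right)$ ($H{\left(l \right)} = \left(l + \left(6 + 3 \cdot 12\right)\right) \left(l + l\right) = \left(l + \left(6 + 36\right)\right) 2 l = \left(l + 42\right) 2 l = \left(42 + l\right) 2 l = 2 l \left(42 + l\right)$)
$\sqrt{11061 + H{\left(-7 - 56 \right)}} = \sqrt{11061 + 2 \left(-7 - 56\right) \left(42 - 63\right)} = \sqrt{11061 + 2 \left(-63\right) \left(42 - 63\right)} = \sqrt{11061 + 2 \left(-63\right) \left(-21\right)} = \sqrt{11061 + 2646} = \sqrt{13707} = 3 \sqrt{1523}$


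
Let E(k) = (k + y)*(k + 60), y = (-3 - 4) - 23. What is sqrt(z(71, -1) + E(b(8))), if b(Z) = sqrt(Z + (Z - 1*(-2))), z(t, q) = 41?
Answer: sqrt(-1741 + 90*sqrt(2)) ≈ 40.171*I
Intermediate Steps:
y = -30 (y = -7 - 23 = -30)
b(Z) = sqrt(2 + 2*Z) (b(Z) = sqrt(Z + (Z + 2)) = sqrt(Z + (2 + Z)) = sqrt(2 + 2*Z))
E(k) = (-30 + k)*(60 + k) (E(k) = (k - 30)*(k + 60) = (-30 + k)*(60 + k))
sqrt(z(71, -1) + E(b(8))) = sqrt(41 + (-1800 + (sqrt(2 + 2*8))**2 + 30*sqrt(2 + 2*8))) = sqrt(41 + (-1800 + (sqrt(2 + 16))**2 + 30*sqrt(2 + 16))) = sqrt(41 + (-1800 + (sqrt(18))**2 + 30*sqrt(18))) = sqrt(41 + (-1800 + (3*sqrt(2))**2 + 30*(3*sqrt(2)))) = sqrt(41 + (-1800 + 18 + 90*sqrt(2))) = sqrt(41 + (-1782 + 90*sqrt(2))) = sqrt(-1741 + 90*sqrt(2))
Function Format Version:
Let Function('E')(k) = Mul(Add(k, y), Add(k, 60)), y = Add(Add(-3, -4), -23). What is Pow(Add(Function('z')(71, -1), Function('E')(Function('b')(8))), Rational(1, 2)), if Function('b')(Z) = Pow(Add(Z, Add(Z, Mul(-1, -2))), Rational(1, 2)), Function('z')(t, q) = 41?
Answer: Pow(Add(-1741, Mul(90, Pow(2, Rational(1, 2)))), Rational(1, 2)) ≈ Mul(40.171, I)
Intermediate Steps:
y = -30 (y = Add(-7, -23) = -30)
Function('b')(Z) = Pow(Add(2, Mul(2, Z)), Rational(1, 2)) (Function('b')(Z) = Pow(Add(Z, Add(Z, 2)), Rational(1, 2)) = Pow(Add(Z, Add(2, Z)), Rational(1, 2)) = Pow(Add(2, Mul(2, Z)), Rational(1, 2)))
Function('E')(k) = Mul(Add(-30, k), Add(60, k)) (Function('E')(k) = Mul(Add(k, -30), Add(k, 60)) = Mul(Add(-30, k), Add(60, k)))
Pow(Add(Function('z')(71, -1), Function('E')(Function('b')(8))), Rational(1, 2)) = Pow(Add(41, Add(-1800, Pow(Pow(Add(2, Mul(2, 8)), Rational(1, 2)), 2), Mul(30, Pow(Add(2, Mul(2, 8)), Rational(1, 2))))), Rational(1, 2)) = Pow(Add(41, Add(-1800, Pow(Pow(Add(2, 16), Rational(1, 2)), 2), Mul(30, Pow(Add(2, 16), Rational(1, 2))))), Rational(1, 2)) = Pow(Add(41, Add(-1800, Pow(Pow(18, Rational(1, 2)), 2), Mul(30, Pow(18, Rational(1, 2))))), Rational(1, 2)) = Pow(Add(41, Add(-1800, Pow(Mul(3, Pow(2, Rational(1, 2))), 2), Mul(30, Mul(3, Pow(2, Rational(1, 2)))))), Rational(1, 2)) = Pow(Add(41, Add(-1800, 18, Mul(90, Pow(2, Rational(1, 2))))), Rational(1, 2)) = Pow(Add(41, Add(-1782, Mul(90, Pow(2, Rational(1, 2))))), Rational(1, 2)) = Pow(Add(-1741, Mul(90, Pow(2, Rational(1, 2)))), Rational(1, 2))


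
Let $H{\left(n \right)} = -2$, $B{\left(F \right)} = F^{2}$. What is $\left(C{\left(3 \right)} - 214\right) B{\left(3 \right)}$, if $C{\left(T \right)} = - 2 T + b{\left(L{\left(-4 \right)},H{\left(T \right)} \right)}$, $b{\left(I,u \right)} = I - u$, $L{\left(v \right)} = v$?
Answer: $-1998$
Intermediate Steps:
$C{\left(T \right)} = -2 - 2 T$ ($C{\left(T \right)} = - 2 T - 2 = -2 - 2 T$)
$\left(C{\left(3 \right)} - 214\right) B{\left(3 \right)} = \left(\left(-2 - 6\right) - 214\right) 3^{2} = \left(\left(-2 - 6\right) - 214\right) 9 = \left(-8 - 214\right) 9 = \left(-222\right) 9 = -1998$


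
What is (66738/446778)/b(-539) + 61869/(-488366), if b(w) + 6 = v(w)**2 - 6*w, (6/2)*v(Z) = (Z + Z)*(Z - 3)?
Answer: -262119002837608197159/2069049264474464442404 ≈ -0.12669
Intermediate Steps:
v(Z) = 2*Z*(-3 + Z)/3 (v(Z) = ((Z + Z)*(Z - 3))/3 = ((2*Z)*(-3 + Z))/3 = (2*Z*(-3 + Z))/3 = 2*Z*(-3 + Z)/3)
b(w) = -6 - 6*w + 4*w**2*(-3 + w)**2/9 (b(w) = -6 + ((2*w*(-3 + w)/3)**2 - 6*w) = -6 + (4*w**2*(-3 + w)**2/9 - 6*w) = -6 + (-6*w + 4*w**2*(-3 + w)**2/9) = -6 - 6*w + 4*w**2*(-3 + w)**2/9)
(66738/446778)/b(-539) + 61869/(-488366) = (66738/446778)/(-6 - 6*(-539) + (4/9)*(-539)**2*(-3 - 539)**2) + 61869/(-488366) = (66738*(1/446778))/(-6 + 3234 + (4/9)*290521*(-542)**2) + 61869*(-1/488366) = 11123/(74463*(-6 + 3234 + (4/9)*290521*293764)) - 61869/488366 = 11123/(74463*(-6 + 3234 + 341378444176/9)) - 61869/488366 = 11123/(74463*(341378473228/9)) - 61869/488366 = (11123/74463)*(9/341378473228) - 61869/488366 = 33369/8473355083992188 - 61869/488366 = -262119002837608197159/2069049264474464442404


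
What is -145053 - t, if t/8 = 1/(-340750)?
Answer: -24713404871/170375 ≈ -1.4505e+5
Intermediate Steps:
t = -4/170375 (t = 8/(-340750) = 8*(-1/340750) = -4/170375 ≈ -2.3478e-5)
-145053 - t = -145053 - 1*(-4/170375) = -145053 + 4/170375 = -24713404871/170375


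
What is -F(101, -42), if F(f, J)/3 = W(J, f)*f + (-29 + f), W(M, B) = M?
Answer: 12510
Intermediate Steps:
F(f, J) = -87 + 3*f + 3*J*f (F(f, J) = 3*(J*f + (-29 + f)) = 3*(-29 + f + J*f) = -87 + 3*f + 3*J*f)
-F(101, -42) = -(-87 + 3*101 + 3*(-42)*101) = -(-87 + 303 - 12726) = -1*(-12510) = 12510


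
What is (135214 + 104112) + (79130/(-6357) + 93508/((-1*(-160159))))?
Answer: 243653084034424/1018130763 ≈ 2.3931e+5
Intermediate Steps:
(135214 + 104112) + (79130/(-6357) + 93508/((-1*(-160159)))) = 239326 + (79130*(-1/6357) + 93508/160159) = 239326 + (-79130/6357 + 93508*(1/160159)) = 239326 + (-79130/6357 + 93508/160159) = 239326 - 12078951314/1018130763 = 243653084034424/1018130763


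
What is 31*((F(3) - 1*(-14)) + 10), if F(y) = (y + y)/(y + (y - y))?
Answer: 806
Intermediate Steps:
F(y) = 2 (F(y) = (2*y)/(y + 0) = (2*y)/y = 2)
31*((F(3) - 1*(-14)) + 10) = 31*((2 - 1*(-14)) + 10) = 31*((2 + 14) + 10) = 31*(16 + 10) = 31*26 = 806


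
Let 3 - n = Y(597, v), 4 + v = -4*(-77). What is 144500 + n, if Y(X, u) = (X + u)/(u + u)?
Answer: 87856923/608 ≈ 1.4450e+5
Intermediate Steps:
v = 304 (v = -4 - 4*(-77) = -4 + 308 = 304)
Y(X, u) = (X + u)/(2*u) (Y(X, u) = (X + u)/((2*u)) = (X + u)*(1/(2*u)) = (X + u)/(2*u))
n = 923/608 (n = 3 - (597 + 304)/(2*304) = 3 - 901/(2*304) = 3 - 1*901/608 = 3 - 901/608 = 923/608 ≈ 1.5181)
144500 + n = 144500 + 923/608 = 87856923/608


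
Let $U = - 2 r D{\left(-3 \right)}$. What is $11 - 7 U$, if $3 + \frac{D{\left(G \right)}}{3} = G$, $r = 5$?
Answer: $-1249$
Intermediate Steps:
$D{\left(G \right)} = -9 + 3 G$
$U = 180$ ($U = \left(-2\right) 5 \left(-9 + 3 \left(-3\right)\right) = - 10 \left(-9 - 9\right) = \left(-10\right) \left(-18\right) = 180$)
$11 - 7 U = 11 - 1260 = -1249$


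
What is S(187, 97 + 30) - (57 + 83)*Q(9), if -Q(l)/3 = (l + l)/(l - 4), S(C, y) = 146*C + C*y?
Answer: 52563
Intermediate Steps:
Q(l) = -6*l/(-4 + l) (Q(l) = -3*(l + l)/(l - 4) = -3*2*l/(-4 + l) = -6*l/(-4 + l))
S(187, 97 + 30) - (57 + 83)*Q(9) = 187*(146 + (97 + 30)) - (57 + 83)*(-6*9/(-4 + 9)) = 187*(146 + 127) - 140*(-6*9/5) = 187*273 - 140*(-6*9*⅕) = 51051 - 140*(-54)/5 = 51051 - 1*(-1512) = 51051 + 1512 = 52563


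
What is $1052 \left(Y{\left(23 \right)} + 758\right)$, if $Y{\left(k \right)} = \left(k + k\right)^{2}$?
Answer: $3023448$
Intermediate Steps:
$Y{\left(k \right)} = 4 k^{2}$ ($Y{\left(k \right)} = \left(2 k\right)^{2} = 4 k^{2}$)
$1052 \left(Y{\left(23 \right)} + 758\right) = 1052 \left(4 \cdot 23^{2} + 758\right) = 1052 \left(4 \cdot 529 + 758\right) = 1052 \left(2116 + 758\right) = 1052 \cdot 2874 = 3023448$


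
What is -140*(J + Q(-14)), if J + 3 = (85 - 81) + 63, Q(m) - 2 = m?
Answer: -7280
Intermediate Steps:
Q(m) = 2 + m
J = 64 (J = -3 + ((85 - 81) + 63) = -3 + (4 + 63) = -3 + 67 = 64)
-140*(J + Q(-14)) = -140*(64 + (2 - 14)) = -140*(64 - 12) = -140*52 = -7280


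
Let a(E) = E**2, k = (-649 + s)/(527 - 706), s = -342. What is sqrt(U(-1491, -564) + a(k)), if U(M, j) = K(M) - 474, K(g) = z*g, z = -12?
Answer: sqrt(559072219)/179 ≈ 132.09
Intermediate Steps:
K(g) = -12*g
U(M, j) = -474 - 12*M (U(M, j) = -12*M - 474 = -474 - 12*M)
k = 991/179 (k = (-649 - 342)/(527 - 706) = -991/(-179) = -991*(-1/179) = 991/179 ≈ 5.5363)
sqrt(U(-1491, -564) + a(k)) = sqrt((-474 - 12*(-1491)) + (991/179)**2) = sqrt((-474 + 17892) + 982081/32041) = sqrt(17418 + 982081/32041) = sqrt(559072219/32041) = sqrt(559072219)/179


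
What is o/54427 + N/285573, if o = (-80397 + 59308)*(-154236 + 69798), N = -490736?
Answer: 508496839120414/15542881671 ≈ 32716.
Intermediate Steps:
o = 1780712982 (o = -21089*(-84438) = 1780712982)
o/54427 + N/285573 = 1780712982/54427 - 490736/285573 = 508496839120414/15542881671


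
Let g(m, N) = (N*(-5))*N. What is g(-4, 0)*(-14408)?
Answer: 0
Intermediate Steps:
g(m, N) = -5*N² (g(m, N) = (-5*N)*N = -5*N²)
g(-4, 0)*(-14408) = -5*0²*(-14408) = -5*0*(-14408) = 0*(-14408) = 0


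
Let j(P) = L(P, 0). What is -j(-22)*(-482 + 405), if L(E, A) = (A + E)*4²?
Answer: -27104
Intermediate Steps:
L(E, A) = 16*A + 16*E (L(E, A) = (A + E)*16 = 16*A + 16*E)
j(P) = 16*P (j(P) = 16*0 + 16*P = 0 + 16*P = 16*P)
-j(-22)*(-482 + 405) = -16*(-22)*(-482 + 405) = -(-352)*(-77) = -1*27104 = -27104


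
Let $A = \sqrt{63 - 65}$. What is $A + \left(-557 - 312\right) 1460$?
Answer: $-1268740 + i \sqrt{2} \approx -1.2687 \cdot 10^{6} + 1.4142 i$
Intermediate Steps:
$A = i \sqrt{2}$ ($A = \sqrt{-2} = i \sqrt{2} \approx 1.4142 i$)
$A + \left(-557 - 312\right) 1460 = i \sqrt{2} + \left(-557 - 312\right) 1460 = i \sqrt{2} - 1268740 = -1268740 + i \sqrt{2}$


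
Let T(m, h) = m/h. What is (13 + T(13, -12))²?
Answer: 20449/144 ≈ 142.01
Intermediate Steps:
(13 + T(13, -12))² = (13 + 13/(-12))² = (13 + 13*(-1/12))² = (13 - 13/12)² = (143/12)² = 20449/144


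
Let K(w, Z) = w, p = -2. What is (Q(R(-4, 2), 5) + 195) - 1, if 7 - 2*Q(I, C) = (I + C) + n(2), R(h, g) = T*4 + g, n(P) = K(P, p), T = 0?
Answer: 193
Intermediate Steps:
n(P) = P
R(h, g) = g (R(h, g) = 0*4 + g = 0 + g = g)
Q(I, C) = 5/2 - C/2 - I/2 (Q(I, C) = 7/2 - ((I + C) + 2)/2 = 7/2 - ((C + I) + 2)/2 = 7/2 - (2 + C + I)/2 = 7/2 + (-1 - C/2 - I/2) = 5/2 - C/2 - I/2)
(Q(R(-4, 2), 5) + 195) - 1 = ((5/2 - ½*5 - ½*2) + 195) - 1 = ((5/2 - 5/2 - 1) + 195) - 1 = (-1 + 195) - 1 = 194 - 1 = 193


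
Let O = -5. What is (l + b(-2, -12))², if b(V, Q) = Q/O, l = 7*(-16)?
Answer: 300304/25 ≈ 12012.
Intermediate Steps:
l = -112
b(V, Q) = -Q/5 (b(V, Q) = Q/(-5) = Q*(-⅕) = -Q/5)
(l + b(-2, -12))² = (-112 - ⅕*(-12))² = (-112 + 12/5)² = (-548/5)² = 300304/25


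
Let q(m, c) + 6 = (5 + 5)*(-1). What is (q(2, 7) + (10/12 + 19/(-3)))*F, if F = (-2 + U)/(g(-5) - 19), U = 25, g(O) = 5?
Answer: 989/28 ≈ 35.321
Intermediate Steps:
q(m, c) = -16 (q(m, c) = -6 + (5 + 5)*(-1) = -6 + 10*(-1) = -6 - 10 = -16)
F = -23/14 (F = (-2 + 25)/(5 - 19) = 23/(-14) = 23*(-1/14) = -23/14 ≈ -1.6429)
(q(2, 7) + (10/12 + 19/(-3)))*F = (-16 + (10/12 + 19/(-3)))*(-23/14) = (-16 + (10*(1/12) + 19*(-⅓)))*(-23/14) = (-16 + (⅚ - 19/3))*(-23/14) = (-16 - 11/2)*(-23/14) = -43/2*(-23/14) = 989/28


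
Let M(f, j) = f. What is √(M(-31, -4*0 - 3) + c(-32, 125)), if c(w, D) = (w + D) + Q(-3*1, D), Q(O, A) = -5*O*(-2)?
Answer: 4*√2 ≈ 5.6569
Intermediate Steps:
Q(O, A) = 10*O
c(w, D) = -30 + D + w (c(w, D) = (w + D) + 10*(-3*1) = (D + w) + 10*(-3) = (D + w) - 30 = -30 + D + w)
√(M(-31, -4*0 - 3) + c(-32, 125)) = √(-31 + (-30 + 125 - 32)) = √(-31 + 63) = √32 = 4*√2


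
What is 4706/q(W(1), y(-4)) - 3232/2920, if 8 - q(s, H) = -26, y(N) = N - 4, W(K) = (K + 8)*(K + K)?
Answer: 851977/6205 ≈ 137.30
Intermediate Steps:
W(K) = 2*K*(8 + K) (W(K) = (8 + K)*(2*K) = 2*K*(8 + K))
y(N) = -4 + N
q(s, H) = 34 (q(s, H) = 8 - 1*(-26) = 8 + 26 = 34)
4706/q(W(1), y(-4)) - 3232/2920 = 4706/34 - 3232/2920 = 4706*(1/34) - 3232*1/2920 = 2353/17 - 404/365 = 851977/6205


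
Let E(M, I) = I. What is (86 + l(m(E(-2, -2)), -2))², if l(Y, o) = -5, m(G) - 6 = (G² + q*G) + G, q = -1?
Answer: 6561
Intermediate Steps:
m(G) = 6 + G² (m(G) = 6 + ((G² - G) + G) = 6 + G²)
(86 + l(m(E(-2, -2)), -2))² = (86 - 5)² = 81² = 6561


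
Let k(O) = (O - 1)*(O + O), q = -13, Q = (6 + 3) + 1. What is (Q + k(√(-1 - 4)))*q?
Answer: 26*I*√5 ≈ 58.138*I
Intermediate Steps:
Q = 10 (Q = 9 + 1 = 10)
k(O) = 2*O*(-1 + O) (k(O) = (-1 + O)*(2*O) = 2*O*(-1 + O))
(Q + k(√(-1 - 4)))*q = (10 + 2*√(-1 - 4)*(-1 + √(-1 - 4)))*(-13) = (10 + 2*√(-5)*(-1 + √(-5)))*(-13) = (10 + 2*(I*√5)*(-1 + I*√5))*(-13) = (10 + 2*I*√5*(-1 + I*√5))*(-13) = -130 - 26*I*√5*(-1 + I*√5)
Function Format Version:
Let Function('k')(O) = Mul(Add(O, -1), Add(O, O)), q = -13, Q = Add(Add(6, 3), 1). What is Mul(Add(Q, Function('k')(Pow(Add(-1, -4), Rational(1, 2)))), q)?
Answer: Mul(26, I, Pow(5, Rational(1, 2))) ≈ Mul(58.138, I)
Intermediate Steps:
Q = 10 (Q = Add(9, 1) = 10)
Function('k')(O) = Mul(2, O, Add(-1, O)) (Function('k')(O) = Mul(Add(-1, O), Mul(2, O)) = Mul(2, O, Add(-1, O)))
Mul(Add(Q, Function('k')(Pow(Add(-1, -4), Rational(1, 2)))), q) = Mul(Add(10, Mul(2, Pow(Add(-1, -4), Rational(1, 2)), Add(-1, Pow(Add(-1, -4), Rational(1, 2))))), -13) = Mul(Add(10, Mul(2, Pow(-5, Rational(1, 2)), Add(-1, Pow(-5, Rational(1, 2))))), -13) = Mul(Add(10, Mul(2, Mul(I, Pow(5, Rational(1, 2))), Add(-1, Mul(I, Pow(5, Rational(1, 2)))))), -13) = Mul(Add(10, Mul(2, I, Pow(5, Rational(1, 2)), Add(-1, Mul(I, Pow(5, Rational(1, 2)))))), -13) = Add(-130, Mul(-26, I, Pow(5, Rational(1, 2)), Add(-1, Mul(I, Pow(5, Rational(1, 2))))))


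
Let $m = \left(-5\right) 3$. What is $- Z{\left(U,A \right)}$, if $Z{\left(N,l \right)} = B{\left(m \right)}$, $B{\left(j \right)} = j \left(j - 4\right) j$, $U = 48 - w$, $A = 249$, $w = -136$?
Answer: $4275$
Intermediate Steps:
$U = 184$ ($U = 48 - -136 = 48 + 136 = 184$)
$m = -15$
$B{\left(j \right)} = j^{2} \left(-4 + j\right)$ ($B{\left(j \right)} = j \left(-4 + j\right) j = j j \left(-4 + j\right) = j^{2} \left(-4 + j\right)$)
$Z{\left(N,l \right)} = -4275$ ($Z{\left(N,l \right)} = \left(-15\right)^{2} \left(-4 - 15\right) = 225 \left(-19\right) = -4275$)
$- Z{\left(U,A \right)} = \left(-1\right) \left(-4275\right) = 4275$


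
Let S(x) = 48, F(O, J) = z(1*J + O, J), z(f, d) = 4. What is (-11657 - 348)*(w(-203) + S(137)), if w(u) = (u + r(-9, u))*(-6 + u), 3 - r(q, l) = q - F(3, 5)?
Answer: -469767655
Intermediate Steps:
F(O, J) = 4
r(q, l) = 7 - q (r(q, l) = 3 - (q - 1*4) = 3 - (q - 4) = 3 - (-4 + q) = 3 + (4 - q) = 7 - q)
w(u) = (-6 + u)*(16 + u) (w(u) = (u + (7 - 1*(-9)))*(-6 + u) = (u + (7 + 9))*(-6 + u) = (u + 16)*(-6 + u) = (16 + u)*(-6 + u) = (-6 + u)*(16 + u))
(-11657 - 348)*(w(-203) + S(137)) = (-11657 - 348)*((-96 + (-203)**2 + 10*(-203)) + 48) = -12005*((-96 + 41209 - 2030) + 48) = -12005*(39083 + 48) = -12005*39131 = -469767655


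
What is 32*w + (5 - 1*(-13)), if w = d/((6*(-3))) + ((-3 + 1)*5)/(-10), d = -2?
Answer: 482/9 ≈ 53.556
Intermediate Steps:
w = 10/9 (w = -2/(6*(-3)) + ((-3 + 1)*5)/(-10) = -2/(-18) - 2*5*(-1/10) = -2*(-1/18) - 10*(-1/10) = 1/9 + 1 = 10/9 ≈ 1.1111)
32*w + (5 - 1*(-13)) = 32*(10/9) + (5 - 1*(-13)) = 320/9 + (5 + 13) = 320/9 + 18 = 482/9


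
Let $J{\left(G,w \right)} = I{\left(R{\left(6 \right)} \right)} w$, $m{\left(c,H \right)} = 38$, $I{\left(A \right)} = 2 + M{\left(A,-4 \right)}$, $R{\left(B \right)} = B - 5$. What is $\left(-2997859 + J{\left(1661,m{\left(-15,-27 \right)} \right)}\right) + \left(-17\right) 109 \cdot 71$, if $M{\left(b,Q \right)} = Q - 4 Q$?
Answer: $-3128890$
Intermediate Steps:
$M{\left(b,Q \right)} = - 3 Q$
$R{\left(B \right)} = -5 + B$
$I{\left(A \right)} = 14$ ($I{\left(A \right)} = 2 - -12 = 2 + 12 = 14$)
$J{\left(G,w \right)} = 14 w$
$\left(-2997859 + J{\left(1661,m{\left(-15,-27 \right)} \right)}\right) + \left(-17\right) 109 \cdot 71 = \left(-2997859 + 14 \cdot 38\right) + \left(-17\right) 109 \cdot 71 = \left(-2997859 + 532\right) - 131563 = -2997327 - 131563 = -3128890$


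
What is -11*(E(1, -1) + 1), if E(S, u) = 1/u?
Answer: 0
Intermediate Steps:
-11*(E(1, -1) + 1) = -11*(1/(-1) + 1) = -11*(-1 + 1) = -11*0 = 0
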